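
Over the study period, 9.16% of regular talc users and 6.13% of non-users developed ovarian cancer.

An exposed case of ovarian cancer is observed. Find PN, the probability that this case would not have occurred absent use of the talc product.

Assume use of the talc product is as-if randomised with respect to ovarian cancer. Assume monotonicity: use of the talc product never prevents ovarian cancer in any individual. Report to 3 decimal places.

p₁ = 0.0916, p₀ = 0.0613.
Under exogeneity and monotonicity, PN = (p₁ − p₀) / p₁.
PN = (0.0916 − 0.0613) / 0.0916 = 0.0303 / 0.0916 ≈ 0.3308

PN ≈ 0.331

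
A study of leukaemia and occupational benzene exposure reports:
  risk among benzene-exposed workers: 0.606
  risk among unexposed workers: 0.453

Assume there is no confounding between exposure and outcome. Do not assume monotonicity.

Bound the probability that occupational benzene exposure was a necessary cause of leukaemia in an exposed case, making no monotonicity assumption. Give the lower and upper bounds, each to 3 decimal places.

Let p₁ = 0.606, p₀ = 0.453.
Under exogeneity alone the bounds on PN are max{0,(p₁−p₀)/p₁} ≤ PN ≤ min{1,(1−p₀)/p₁}.
  lower = (p₁ − p₀)/p₁ = 0.153 / 0.606 ≈ 0.2525
  upper = min{1, (1 − p₀)/p₁} = 0.547 / 0.606 ≈ 0.9026

0.252 ≤ PN ≤ 0.903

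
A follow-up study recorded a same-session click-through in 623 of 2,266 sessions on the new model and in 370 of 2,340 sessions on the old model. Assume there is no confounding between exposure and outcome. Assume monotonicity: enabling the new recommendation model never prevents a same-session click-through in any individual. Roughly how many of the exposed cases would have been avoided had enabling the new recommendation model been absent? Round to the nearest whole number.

about 265 cases

p₁ = P(outcome | exposed) = 623/2266 = 0.27493
p₀ = P(outcome | unexposed) = 370/2340 = 0.15812
PN = (p₁ − p₀)/p₁ = (0.27493 − 0.15812) / 0.27493 ≈ 0.42488.
Attributable cases ≈ PN × (exposed cases) = 0.42488 × 623 ≈ 264.70.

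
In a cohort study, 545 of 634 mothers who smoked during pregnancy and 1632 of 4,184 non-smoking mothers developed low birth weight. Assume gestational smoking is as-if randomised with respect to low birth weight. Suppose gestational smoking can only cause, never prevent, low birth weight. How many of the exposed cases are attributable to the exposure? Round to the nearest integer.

about 298 cases

p₁ = P(outcome | exposed) = 545/634 = 0.85962
p₀ = P(outcome | unexposed) = 1632/4184 = 0.39006
PN = (p₁ − p₀)/p₁ = (0.85962 − 0.39006) / 0.85962 ≈ 0.54625.
Attributable cases ≈ PN × (exposed cases) = 0.54625 × 545 ≈ 297.70.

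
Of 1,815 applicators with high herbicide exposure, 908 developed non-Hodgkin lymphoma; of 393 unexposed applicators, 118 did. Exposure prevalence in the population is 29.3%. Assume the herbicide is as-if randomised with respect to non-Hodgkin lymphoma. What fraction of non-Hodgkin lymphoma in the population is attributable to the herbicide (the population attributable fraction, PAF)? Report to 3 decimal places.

PAF ≈ 0.163

p₁ = P(outcome | exposed) = 908/1815 = 0.50028
p₀ = P(outcome | unexposed) = 118/393 = 0.30025
Overall risk P(Y=1) = π·p₁ + (1−π)·p₀ = 0.293×0.50028 + 0.707×0.30025 = 0.35886.
Under exogeneity, PAF = [P(Y=1) − p₀] / P(Y=1).
PAF = (0.35886 − 0.30025) / 0.35886 ≈ 0.1633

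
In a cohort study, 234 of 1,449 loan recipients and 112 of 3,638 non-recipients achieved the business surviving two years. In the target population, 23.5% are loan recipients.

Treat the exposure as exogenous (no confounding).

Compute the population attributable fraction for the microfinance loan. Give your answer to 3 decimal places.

p₁ = P(outcome | exposed) = 234/1449 = 0.16149
p₀ = P(outcome | unexposed) = 112/3638 = 0.030786
Overall risk P(Y=1) = π·p₁ + (1−π)·p₀ = 0.235×0.16149 + 0.765×0.030786 = 0.061502.
Under exogeneity, PAF = [P(Y=1) − p₀] / P(Y=1).
PAF = (0.061502 − 0.030786) / 0.061502 ≈ 0.4994

PAF ≈ 0.499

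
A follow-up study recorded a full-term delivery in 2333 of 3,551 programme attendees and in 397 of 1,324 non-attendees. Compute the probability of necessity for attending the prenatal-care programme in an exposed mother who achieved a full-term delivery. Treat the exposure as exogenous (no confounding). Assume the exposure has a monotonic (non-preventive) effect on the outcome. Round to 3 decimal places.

PN ≈ 0.544

p₁ = P(outcome | exposed) = 2333/3551 = 0.657
p₀ = P(outcome | unexposed) = 397/1324 = 0.29985
Under exogeneity and monotonicity, PN = (p₁ − p₀) / p₁.
PN = (0.657 − 0.29985) / 0.657 = 0.35715 / 0.657 ≈ 0.5436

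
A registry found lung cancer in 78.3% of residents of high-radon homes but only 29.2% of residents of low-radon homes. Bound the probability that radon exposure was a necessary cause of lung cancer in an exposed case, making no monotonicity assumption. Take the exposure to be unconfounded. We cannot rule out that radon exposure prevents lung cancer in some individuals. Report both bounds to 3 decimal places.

0.627 ≤ PN ≤ 0.904

p₁ = 0.783, p₀ = 0.292.
Under exogeneity alone the bounds on PN are max{0,(p₁−p₀)/p₁} ≤ PN ≤ min{1,(1−p₀)/p₁}.
  lower = (p₁ − p₀)/p₁ = 0.491 / 0.783 ≈ 0.6271
  upper = min{1, (1 − p₀)/p₁} = 0.708 / 0.783 ≈ 0.9042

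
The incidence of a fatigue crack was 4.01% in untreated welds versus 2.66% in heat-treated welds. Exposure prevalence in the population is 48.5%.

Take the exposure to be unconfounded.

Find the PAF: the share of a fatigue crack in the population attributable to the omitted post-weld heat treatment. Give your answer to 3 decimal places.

p₁ = 0.0401, p₀ = 0.0266.
Overall risk P(Y=1) = π·p₁ + (1−π)·p₀ = 0.485×0.0401 + 0.515×0.0266 = 0.033147.
Under exogeneity, PAF = [P(Y=1) − p₀] / P(Y=1).
PAF = (0.033147 − 0.0266) / 0.033147 ≈ 0.1975

PAF ≈ 0.198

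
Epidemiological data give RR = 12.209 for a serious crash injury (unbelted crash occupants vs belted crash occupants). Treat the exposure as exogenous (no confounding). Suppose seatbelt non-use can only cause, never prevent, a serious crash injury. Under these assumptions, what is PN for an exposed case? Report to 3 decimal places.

Under exogeneity and monotonicity, PN = (RR − 1) / RR = 1 − 1/RR.
PN = (12.209 − 1) / 12.209 = 11.21 / 12.209 ≈ 0.9181

PN ≈ 0.918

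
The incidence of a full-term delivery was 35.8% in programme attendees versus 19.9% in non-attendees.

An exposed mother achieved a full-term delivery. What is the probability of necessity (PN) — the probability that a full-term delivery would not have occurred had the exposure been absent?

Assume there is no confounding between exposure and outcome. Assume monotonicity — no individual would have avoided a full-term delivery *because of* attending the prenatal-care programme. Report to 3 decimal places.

PN ≈ 0.444

p₁ = 0.358, p₀ = 0.199.
Under exogeneity and monotonicity, PN = (p₁ − p₀) / p₁.
PN = (0.358 − 0.199) / 0.358 = 0.159 / 0.358 ≈ 0.4441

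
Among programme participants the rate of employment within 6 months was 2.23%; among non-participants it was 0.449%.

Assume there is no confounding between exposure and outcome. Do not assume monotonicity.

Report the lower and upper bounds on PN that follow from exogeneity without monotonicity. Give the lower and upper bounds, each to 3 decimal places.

0.799 ≤ PN ≤ 1.000

p₁ = 0.0223, p₀ = 0.00449.
Under exogeneity alone the bounds on PN are max{0,(p₁−p₀)/p₁} ≤ PN ≤ min{1,(1−p₀)/p₁}.
  lower = (p₁ − p₀)/p₁ = 0.01781 / 0.0223 ≈ 0.7987
  upper = min{1, (1 − p₀)/p₁} = 0.99551 / 0.0223 ≈ 44.6417 → capped at 1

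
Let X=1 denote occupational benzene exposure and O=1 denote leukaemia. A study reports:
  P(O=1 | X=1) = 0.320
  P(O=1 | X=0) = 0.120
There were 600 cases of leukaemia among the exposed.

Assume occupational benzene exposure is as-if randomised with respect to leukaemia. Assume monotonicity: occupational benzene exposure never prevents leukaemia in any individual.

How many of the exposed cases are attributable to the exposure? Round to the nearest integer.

Let p₁ = 0.32, p₀ = 0.12.
PN = (p₁ − p₀)/p₁ = (0.32 − 0.12) / 0.32 ≈ 0.62500.
Attributable cases ≈ PN × (exposed cases) = 0.62500 × 600 ≈ 375.00.

about 375 cases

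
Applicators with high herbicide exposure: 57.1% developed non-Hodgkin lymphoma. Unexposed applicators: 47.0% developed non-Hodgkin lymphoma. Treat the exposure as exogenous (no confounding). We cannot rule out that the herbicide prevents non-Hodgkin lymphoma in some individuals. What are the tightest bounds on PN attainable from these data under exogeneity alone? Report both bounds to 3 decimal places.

p₁ = 0.571, p₀ = 0.47.
Under exogeneity alone the bounds on PN are max{0,(p₁−p₀)/p₁} ≤ PN ≤ min{1,(1−p₀)/p₁}.
  lower = (p₁ − p₀)/p₁ = 0.101 / 0.571 ≈ 0.1769
  upper = min{1, (1 − p₀)/p₁} = 0.53 / 0.571 ≈ 0.9282

0.177 ≤ PN ≤ 0.928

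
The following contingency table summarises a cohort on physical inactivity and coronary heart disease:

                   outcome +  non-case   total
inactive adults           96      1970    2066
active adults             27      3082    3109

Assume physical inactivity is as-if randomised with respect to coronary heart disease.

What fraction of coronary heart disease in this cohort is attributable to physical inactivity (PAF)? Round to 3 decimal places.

p₁ = P(outcome | exposed) = 96/2066 = 0.046467
p₀ = P(outcome | unexposed) = 27/3109 = 0.0086845
Exposure prevalence π = 2066/5175 = 0.39923; overall risk P(Y=1) = 0.023768.
Under exogeneity, PAF = [P(Y=1) − p₀]/P(Y=1).
PAF = (0.023768 − 0.0086845) / 0.023768 ≈ 0.6346

PAF ≈ 0.635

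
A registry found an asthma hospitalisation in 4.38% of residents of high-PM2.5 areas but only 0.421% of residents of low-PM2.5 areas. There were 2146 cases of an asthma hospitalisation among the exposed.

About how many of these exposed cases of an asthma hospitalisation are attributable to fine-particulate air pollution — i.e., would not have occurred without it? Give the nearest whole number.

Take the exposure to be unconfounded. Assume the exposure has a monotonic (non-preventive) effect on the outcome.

p₁ = 0.0438, p₀ = 0.00421.
PN = (p₁ − p₀)/p₁ = (0.0438 − 0.00421) / 0.0438 ≈ 0.90388.
Attributable cases ≈ PN × (exposed cases) = 0.90388 × 2146 ≈ 1939.73.

about 1940 cases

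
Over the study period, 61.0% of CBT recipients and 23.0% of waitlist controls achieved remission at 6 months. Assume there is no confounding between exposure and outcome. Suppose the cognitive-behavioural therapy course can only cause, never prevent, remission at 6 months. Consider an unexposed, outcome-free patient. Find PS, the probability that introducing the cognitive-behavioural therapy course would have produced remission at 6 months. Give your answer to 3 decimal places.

PS ≈ 0.494

p₁ = 0.61, p₀ = 0.23.
Under exogeneity and monotonicity, PS = (p₁ − p₀) / (1 − p₀).
PS = (0.61 − 0.23) / (1 − 0.23) = 0.38 / 0.77 ≈ 0.4935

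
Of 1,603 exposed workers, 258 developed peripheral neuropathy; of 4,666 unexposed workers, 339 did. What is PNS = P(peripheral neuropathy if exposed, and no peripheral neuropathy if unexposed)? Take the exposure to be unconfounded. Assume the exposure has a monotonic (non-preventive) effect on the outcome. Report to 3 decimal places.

PNS ≈ 0.088

p₁ = P(outcome | exposed) = 258/1603 = 0.16095
p₀ = P(outcome | unexposed) = 339/4666 = 0.072653
Under exogeneity and monotonicity, PNS = p₁ − p₀.
PNS = 0.16095 − 0.072653 = 0.088295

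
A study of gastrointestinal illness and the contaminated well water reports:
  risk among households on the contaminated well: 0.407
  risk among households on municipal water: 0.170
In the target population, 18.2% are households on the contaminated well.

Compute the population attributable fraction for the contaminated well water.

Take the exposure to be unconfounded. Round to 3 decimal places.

PAF ≈ 0.202

Let p₁ = 0.407, p₀ = 0.17.
Overall risk P(Y=1) = π·p₁ + (1−π)·p₀ = 0.182×0.407 + 0.818×0.17 = 0.21313.
Under exogeneity, PAF = [P(Y=1) − p₀] / P(Y=1).
PAF = (0.21313 − 0.17) / 0.21313 ≈ 0.2024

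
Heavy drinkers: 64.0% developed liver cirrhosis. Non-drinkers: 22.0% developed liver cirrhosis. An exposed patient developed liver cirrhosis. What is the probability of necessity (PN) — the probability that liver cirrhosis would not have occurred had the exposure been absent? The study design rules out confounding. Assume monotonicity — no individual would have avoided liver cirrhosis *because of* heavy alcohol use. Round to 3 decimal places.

PN ≈ 0.656

p₁ = 0.64, p₀ = 0.22.
Under exogeneity and monotonicity, PN = (p₁ − p₀) / p₁.
PN = (0.64 − 0.22) / 0.64 = 0.42 / 0.64 ≈ 0.6562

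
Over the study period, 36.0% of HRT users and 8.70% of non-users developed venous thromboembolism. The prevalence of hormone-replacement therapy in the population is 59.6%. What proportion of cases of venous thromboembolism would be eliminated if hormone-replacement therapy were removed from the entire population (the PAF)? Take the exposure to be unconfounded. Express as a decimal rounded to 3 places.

PAF ≈ 0.652

p₁ = 0.36, p₀ = 0.087.
Overall risk P(Y=1) = π·p₁ + (1−π)·p₀ = 0.596×0.36 + 0.404×0.087 = 0.24971.
Under exogeneity, PAF = [P(Y=1) − p₀] / P(Y=1).
PAF = (0.24971 − 0.087) / 0.24971 ≈ 0.6516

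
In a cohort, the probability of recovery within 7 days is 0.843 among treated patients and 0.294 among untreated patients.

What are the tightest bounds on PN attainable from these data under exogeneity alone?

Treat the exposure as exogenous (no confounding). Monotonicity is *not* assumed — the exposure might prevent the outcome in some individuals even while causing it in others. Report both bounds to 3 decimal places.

0.651 ≤ PN ≤ 0.837

Let p₁ = 0.843, p₀ = 0.294.
Under exogeneity alone the bounds on PN are max{0,(p₁−p₀)/p₁} ≤ PN ≤ min{1,(1−p₀)/p₁}.
  lower = (p₁ − p₀)/p₁ = 0.549 / 0.843 ≈ 0.6512
  upper = min{1, (1 − p₀)/p₁} = 0.706 / 0.843 ≈ 0.8375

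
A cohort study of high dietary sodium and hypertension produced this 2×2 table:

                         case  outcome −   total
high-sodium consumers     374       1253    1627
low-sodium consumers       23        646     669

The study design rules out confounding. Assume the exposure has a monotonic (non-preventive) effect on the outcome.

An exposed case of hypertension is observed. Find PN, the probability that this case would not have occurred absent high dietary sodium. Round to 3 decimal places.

PN ≈ 0.850

p₁ = P(outcome | exposed) = 374/1627 = 0.22987
p₀ = P(outcome | unexposed) = 23/669 = 0.03438
Under exogeneity and monotonicity, PN = (p₁ − p₀)/p₁.
PN = (0.22987 − 0.03438) / 0.22987 ≈ 0.8504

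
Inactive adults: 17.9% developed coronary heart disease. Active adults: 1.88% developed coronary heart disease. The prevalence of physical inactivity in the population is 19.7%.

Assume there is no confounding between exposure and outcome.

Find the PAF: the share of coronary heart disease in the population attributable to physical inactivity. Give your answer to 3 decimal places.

p₁ = 0.179, p₀ = 0.0188.
Overall risk P(Y=1) = π·p₁ + (1−π)·p₀ = 0.197×0.179 + 0.803×0.0188 = 0.050359.
Under exogeneity, PAF = [P(Y=1) − p₀] / P(Y=1).
PAF = (0.050359 − 0.0188) / 0.050359 ≈ 0.6267

PAF ≈ 0.627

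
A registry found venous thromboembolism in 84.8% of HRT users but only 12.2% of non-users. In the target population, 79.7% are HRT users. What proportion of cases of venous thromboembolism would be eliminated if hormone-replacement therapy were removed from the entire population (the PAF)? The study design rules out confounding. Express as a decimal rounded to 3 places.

p₁ = 0.848, p₀ = 0.122.
Overall risk P(Y=1) = π·p₁ + (1−π)·p₀ = 0.797×0.848 + 0.203×0.122 = 0.70062.
Under exogeneity, PAF = [P(Y=1) − p₀] / P(Y=1).
PAF = (0.70062 − 0.122) / 0.70062 ≈ 0.8259

PAF ≈ 0.826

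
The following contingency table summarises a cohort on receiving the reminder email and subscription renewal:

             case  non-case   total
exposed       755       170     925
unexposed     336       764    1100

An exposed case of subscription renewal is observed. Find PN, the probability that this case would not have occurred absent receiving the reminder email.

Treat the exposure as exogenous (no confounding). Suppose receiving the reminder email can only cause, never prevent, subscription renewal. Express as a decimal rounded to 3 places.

PN ≈ 0.626

p₁ = P(outcome | exposed) = 755/925 = 0.81622
p₀ = P(outcome | unexposed) = 336/1100 = 0.30545
Under exogeneity and monotonicity, PN = (p₁ − p₀)/p₁.
PN = (0.81622 − 0.30545) / 0.81622 ≈ 0.6258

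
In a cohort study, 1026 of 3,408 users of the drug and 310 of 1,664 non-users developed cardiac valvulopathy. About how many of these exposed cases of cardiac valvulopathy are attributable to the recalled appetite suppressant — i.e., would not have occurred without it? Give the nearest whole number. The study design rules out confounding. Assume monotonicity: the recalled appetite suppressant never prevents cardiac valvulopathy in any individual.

about 391 cases

p₁ = P(outcome | exposed) = 1026/3408 = 0.30106
p₀ = P(outcome | unexposed) = 310/1664 = 0.1863
PN = (p₁ − p₀)/p₁ = (0.30106 − 0.1863) / 0.30106 ≈ 0.38119.
Attributable cases ≈ PN × (exposed cases) = 0.38119 × 1026 ≈ 391.10.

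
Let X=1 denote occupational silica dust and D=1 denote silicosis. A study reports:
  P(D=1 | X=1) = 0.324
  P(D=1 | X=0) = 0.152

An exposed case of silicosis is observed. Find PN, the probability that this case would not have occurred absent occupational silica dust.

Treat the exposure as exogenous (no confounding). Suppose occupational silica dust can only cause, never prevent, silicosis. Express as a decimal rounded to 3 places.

Let p₁ = 0.324, p₀ = 0.152.
Under exogeneity and monotonicity, PN = (p₁ − p₀) / p₁.
PN = (0.324 − 0.152) / 0.324 = 0.172 / 0.324 ≈ 0.5309

PN ≈ 0.531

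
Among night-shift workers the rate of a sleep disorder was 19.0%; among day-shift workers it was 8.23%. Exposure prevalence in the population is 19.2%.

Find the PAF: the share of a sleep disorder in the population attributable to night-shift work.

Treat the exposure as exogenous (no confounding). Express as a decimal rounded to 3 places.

p₁ = 0.19, p₀ = 0.0823.
Overall risk P(Y=1) = π·p₁ + (1−π)·p₀ = 0.192×0.19 + 0.808×0.0823 = 0.10298.
Under exogeneity, PAF = [P(Y=1) − p₀] / P(Y=1).
PAF = (0.10298 − 0.0823) / 0.10298 ≈ 0.2008

PAF ≈ 0.201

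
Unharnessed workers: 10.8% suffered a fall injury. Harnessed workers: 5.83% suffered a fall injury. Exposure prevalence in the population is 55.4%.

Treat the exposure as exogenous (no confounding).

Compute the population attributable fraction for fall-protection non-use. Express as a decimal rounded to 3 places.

PAF ≈ 0.321

p₁ = 0.108, p₀ = 0.0583.
Overall risk P(Y=1) = π·p₁ + (1−π)·p₀ = 0.554×0.108 + 0.446×0.0583 = 0.085834.
Under exogeneity, PAF = [P(Y=1) − p₀] / P(Y=1).
PAF = (0.085834 − 0.0583) / 0.085834 ≈ 0.3208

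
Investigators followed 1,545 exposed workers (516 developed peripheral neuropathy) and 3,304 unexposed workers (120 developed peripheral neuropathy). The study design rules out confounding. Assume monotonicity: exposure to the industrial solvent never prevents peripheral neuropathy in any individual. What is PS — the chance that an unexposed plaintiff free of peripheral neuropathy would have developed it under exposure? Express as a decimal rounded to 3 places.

p₁ = P(outcome | exposed) = 516/1545 = 0.33398
p₀ = P(outcome | unexposed) = 120/3304 = 0.03632
Under exogeneity and monotonicity, PS = (p₁ − p₀) / (1 − p₀).
PS = (0.33398 − 0.03632) / (1 − 0.03632) = 0.29766 / 0.96368 ≈ 0.3089

PS ≈ 0.309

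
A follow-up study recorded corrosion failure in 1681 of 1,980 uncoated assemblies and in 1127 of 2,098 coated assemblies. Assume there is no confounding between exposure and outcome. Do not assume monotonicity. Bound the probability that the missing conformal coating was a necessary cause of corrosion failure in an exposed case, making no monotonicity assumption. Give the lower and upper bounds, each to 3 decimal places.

p₁ = P(outcome | exposed) = 1681/1980 = 0.84899
p₀ = P(outcome | unexposed) = 1127/2098 = 0.53718
Under exogeneity alone the bounds on PN are max{0,(p₁−p₀)/p₁} ≤ PN ≤ min{1,(1−p₀)/p₁}.
  lower = (p₁ − p₀)/p₁ = 0.31181 / 0.84899 ≈ 0.3673
  upper = min{1, (1 − p₀)/p₁} = 0.46282 / 0.84899 ≈ 0.5451

0.367 ≤ PN ≤ 0.545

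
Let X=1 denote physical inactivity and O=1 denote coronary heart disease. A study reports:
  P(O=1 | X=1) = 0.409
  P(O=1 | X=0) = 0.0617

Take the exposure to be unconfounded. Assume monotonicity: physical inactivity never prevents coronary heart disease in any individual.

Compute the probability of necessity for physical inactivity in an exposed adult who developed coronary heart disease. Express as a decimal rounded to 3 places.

Let p₁ = 0.409, p₀ = 0.0617.
Under exogeneity and monotonicity, PN = (p₁ − p₀) / p₁.
PN = (0.409 − 0.0617) / 0.409 = 0.3473 / 0.409 ≈ 0.8491

PN ≈ 0.849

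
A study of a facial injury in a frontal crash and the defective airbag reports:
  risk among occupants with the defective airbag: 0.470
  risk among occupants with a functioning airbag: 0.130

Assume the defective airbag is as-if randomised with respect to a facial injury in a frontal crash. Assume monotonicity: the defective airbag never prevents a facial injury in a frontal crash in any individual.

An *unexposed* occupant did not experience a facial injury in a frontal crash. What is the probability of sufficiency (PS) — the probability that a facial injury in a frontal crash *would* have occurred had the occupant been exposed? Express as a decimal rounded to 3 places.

PS ≈ 0.391

Let p₁ = 0.47, p₀ = 0.13.
Under exogeneity and monotonicity, PS = (p₁ − p₀) / (1 − p₀).
PS = (0.47 − 0.13) / (1 − 0.13) = 0.34 / 0.87 ≈ 0.3908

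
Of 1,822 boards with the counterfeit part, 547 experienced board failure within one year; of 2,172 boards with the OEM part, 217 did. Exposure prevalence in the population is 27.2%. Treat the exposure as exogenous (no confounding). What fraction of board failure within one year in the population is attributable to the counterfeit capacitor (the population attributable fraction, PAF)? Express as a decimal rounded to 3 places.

PAF ≈ 0.353

p₁ = P(outcome | exposed) = 547/1822 = 0.30022
p₀ = P(outcome | unexposed) = 217/2172 = 0.099908
Overall risk P(Y=1) = π·p₁ + (1−π)·p₀ = 0.272×0.30022 + 0.728×0.099908 = 0.15439.
Under exogeneity, PAF = [P(Y=1) − p₀] / P(Y=1).
PAF = (0.15439 − 0.099908) / 0.15439 ≈ 0.3529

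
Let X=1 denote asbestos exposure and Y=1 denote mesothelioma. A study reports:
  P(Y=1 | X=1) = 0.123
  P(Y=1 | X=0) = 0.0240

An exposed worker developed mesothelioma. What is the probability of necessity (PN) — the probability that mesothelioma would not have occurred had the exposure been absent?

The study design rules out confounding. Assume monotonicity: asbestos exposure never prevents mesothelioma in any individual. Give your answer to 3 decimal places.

PN ≈ 0.805

Let p₁ = 0.123, p₀ = 0.024.
Under exogeneity and monotonicity, PN = (p₁ − p₀) / p₁.
PN = (0.123 − 0.024) / 0.123 = 0.099 / 0.123 ≈ 0.8049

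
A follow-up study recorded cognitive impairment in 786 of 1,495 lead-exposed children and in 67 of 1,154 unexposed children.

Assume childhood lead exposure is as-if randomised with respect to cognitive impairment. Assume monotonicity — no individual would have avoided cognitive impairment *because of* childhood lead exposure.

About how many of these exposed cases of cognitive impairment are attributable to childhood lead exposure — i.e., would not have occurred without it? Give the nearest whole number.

p₁ = P(outcome | exposed) = 786/1495 = 0.52575
p₀ = P(outcome | unexposed) = 67/1154 = 0.058059
PN = (p₁ − p₀)/p₁ = (0.52575 − 0.058059) / 0.52575 ≈ 0.88957.
Attributable cases ≈ PN × (exposed cases) = 0.88957 × 786 ≈ 699.20.

about 699 cases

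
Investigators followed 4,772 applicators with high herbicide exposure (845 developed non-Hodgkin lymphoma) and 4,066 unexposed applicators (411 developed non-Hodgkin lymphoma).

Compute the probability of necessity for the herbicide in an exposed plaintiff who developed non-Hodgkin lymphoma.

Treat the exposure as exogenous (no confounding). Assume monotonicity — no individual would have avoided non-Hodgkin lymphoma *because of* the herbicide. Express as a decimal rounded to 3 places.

p₁ = P(outcome | exposed) = 845/4772 = 0.17707
p₀ = P(outcome | unexposed) = 411/4066 = 0.10108
Under exogeneity and monotonicity, PN = (p₁ − p₀) / p₁.
PN = (0.17707 − 0.10108) / 0.17707 = 0.075992 / 0.17707 ≈ 0.4292

PN ≈ 0.429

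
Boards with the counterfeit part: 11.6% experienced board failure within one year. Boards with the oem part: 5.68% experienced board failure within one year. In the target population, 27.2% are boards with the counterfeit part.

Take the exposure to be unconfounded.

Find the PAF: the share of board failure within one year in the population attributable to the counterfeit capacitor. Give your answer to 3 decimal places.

PAF ≈ 0.221

p₁ = 0.116, p₀ = 0.0568.
Overall risk P(Y=1) = π·p₁ + (1−π)·p₀ = 0.272×0.116 + 0.728×0.0568 = 0.072902.
Under exogeneity, PAF = [P(Y=1) − p₀] / P(Y=1).
PAF = (0.072902 − 0.0568) / 0.072902 ≈ 0.2209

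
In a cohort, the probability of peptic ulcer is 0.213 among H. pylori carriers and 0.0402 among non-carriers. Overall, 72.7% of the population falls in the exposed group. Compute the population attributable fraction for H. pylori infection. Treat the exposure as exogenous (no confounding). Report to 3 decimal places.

Let p₁ = 0.213, p₀ = 0.0402.
Overall risk P(Y=1) = π·p₁ + (1−π)·p₀ = 0.727×0.213 + 0.273×0.0402 = 0.16583.
Under exogeneity, PAF = [P(Y=1) − p₀] / P(Y=1).
PAF = (0.16583 − 0.0402) / 0.16583 ≈ 0.7576

PAF ≈ 0.758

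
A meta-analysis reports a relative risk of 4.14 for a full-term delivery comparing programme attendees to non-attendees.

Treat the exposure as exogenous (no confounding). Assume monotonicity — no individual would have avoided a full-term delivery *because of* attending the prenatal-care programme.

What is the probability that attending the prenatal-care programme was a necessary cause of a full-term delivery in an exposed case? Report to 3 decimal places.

Under exogeneity and monotonicity, PN = (RR − 1) / RR = 1 − 1/RR.
PN = (4.14 − 1) / 4.14 = 3.14 / 4.14 ≈ 0.7585

PN ≈ 0.758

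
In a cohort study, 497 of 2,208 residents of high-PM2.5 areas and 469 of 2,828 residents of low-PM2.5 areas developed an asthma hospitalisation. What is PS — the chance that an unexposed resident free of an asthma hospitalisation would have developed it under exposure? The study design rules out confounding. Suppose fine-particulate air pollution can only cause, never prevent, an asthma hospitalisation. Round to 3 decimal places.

p₁ = P(outcome | exposed) = 497/2208 = 0.22509
p₀ = P(outcome | unexposed) = 469/2828 = 0.16584
Under exogeneity and monotonicity, PS = (p₁ − p₀) / (1 − p₀).
PS = (0.22509 − 0.16584) / (1 − 0.16584) = 0.059249 / 0.83416 ≈ 0.0710

PS ≈ 0.071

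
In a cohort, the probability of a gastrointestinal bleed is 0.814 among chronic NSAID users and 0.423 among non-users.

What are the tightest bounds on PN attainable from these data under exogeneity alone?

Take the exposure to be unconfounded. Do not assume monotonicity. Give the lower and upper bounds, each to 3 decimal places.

Let p₁ = 0.814, p₀ = 0.423.
Under exogeneity alone the bounds on PN are max{0,(p₁−p₀)/p₁} ≤ PN ≤ min{1,(1−p₀)/p₁}.
  lower = (p₁ − p₀)/p₁ = 0.391 / 0.814 ≈ 0.4803
  upper = min{1, (1 − p₀)/p₁} = 0.577 / 0.814 ≈ 0.7088

0.480 ≤ PN ≤ 0.709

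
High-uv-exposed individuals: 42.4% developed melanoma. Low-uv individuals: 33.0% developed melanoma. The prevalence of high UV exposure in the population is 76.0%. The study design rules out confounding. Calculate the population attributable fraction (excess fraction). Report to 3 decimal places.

p₁ = 0.424, p₀ = 0.33.
Overall risk P(Y=1) = π·p₁ + (1−π)·p₀ = 0.76×0.424 + 0.24×0.33 = 0.40144.
Under exogeneity, PAF = [P(Y=1) − p₀] / P(Y=1).
PAF = (0.40144 − 0.33) / 0.40144 ≈ 0.1780

PAF ≈ 0.178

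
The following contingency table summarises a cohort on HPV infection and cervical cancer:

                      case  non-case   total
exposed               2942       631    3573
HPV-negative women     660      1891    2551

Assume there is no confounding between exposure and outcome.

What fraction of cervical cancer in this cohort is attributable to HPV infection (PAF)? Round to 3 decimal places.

p₁ = P(outcome | exposed) = 2942/3573 = 0.8234
p₀ = P(outcome | unexposed) = 660/2551 = 0.25872
Exposure prevalence π = 3573/6124 = 0.58344; overall risk P(Y=1) = 0.58818.
Under exogeneity, PAF = [P(Y=1) − p₀]/P(Y=1).
PAF = (0.58818 − 0.25872) / 0.58818 ≈ 0.5601

PAF ≈ 0.560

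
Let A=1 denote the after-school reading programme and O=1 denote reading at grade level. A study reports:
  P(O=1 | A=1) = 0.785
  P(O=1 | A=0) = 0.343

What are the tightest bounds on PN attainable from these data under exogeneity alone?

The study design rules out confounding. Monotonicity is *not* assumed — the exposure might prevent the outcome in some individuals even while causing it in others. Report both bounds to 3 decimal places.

0.563 ≤ PN ≤ 0.837

Let p₁ = 0.785, p₀ = 0.343.
Under exogeneity alone the bounds on PN are max{0,(p₁−p₀)/p₁} ≤ PN ≤ min{1,(1−p₀)/p₁}.
  lower = (p₁ − p₀)/p₁ = 0.442 / 0.785 ≈ 0.5631
  upper = min{1, (1 − p₀)/p₁} = 0.657 / 0.785 ≈ 0.8369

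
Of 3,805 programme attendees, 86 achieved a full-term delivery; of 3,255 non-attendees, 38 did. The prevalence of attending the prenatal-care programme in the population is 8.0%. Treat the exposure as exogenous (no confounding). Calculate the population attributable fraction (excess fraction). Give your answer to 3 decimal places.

PAF ≈ 0.070

p₁ = P(outcome | exposed) = 86/3805 = 0.022602
p₀ = P(outcome | unexposed) = 38/3255 = 0.011674
Overall risk P(Y=1) = π·p₁ + (1−π)·p₀ = 0.08×0.022602 + 0.92×0.011674 = 0.012549.
Under exogeneity, PAF = [P(Y=1) − p₀] / P(Y=1).
PAF = (0.012549 − 0.011674) / 0.012549 ≈ 0.0697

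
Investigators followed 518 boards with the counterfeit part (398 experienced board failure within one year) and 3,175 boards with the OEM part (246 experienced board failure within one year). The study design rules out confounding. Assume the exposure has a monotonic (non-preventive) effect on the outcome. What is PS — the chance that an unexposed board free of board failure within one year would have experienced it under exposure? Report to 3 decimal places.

PS ≈ 0.749

p₁ = P(outcome | exposed) = 398/518 = 0.76834
p₀ = P(outcome | unexposed) = 246/3175 = 0.07748
Under exogeneity and monotonicity, PS = (p₁ − p₀) / (1 − p₀).
PS = (0.76834 − 0.07748) / (1 − 0.07748) = 0.69086 / 0.92252 ≈ 0.7489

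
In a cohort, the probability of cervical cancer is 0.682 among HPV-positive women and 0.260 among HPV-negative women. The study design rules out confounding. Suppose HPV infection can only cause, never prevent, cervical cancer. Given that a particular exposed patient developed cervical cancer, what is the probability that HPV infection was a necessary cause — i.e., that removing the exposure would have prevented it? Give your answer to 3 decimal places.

Let p₁ = 0.682, p₀ = 0.26.
Under exogeneity and monotonicity, PN = (p₁ − p₀) / p₁.
PN = (0.682 − 0.26) / 0.682 = 0.422 / 0.682 ≈ 0.6188

PN ≈ 0.619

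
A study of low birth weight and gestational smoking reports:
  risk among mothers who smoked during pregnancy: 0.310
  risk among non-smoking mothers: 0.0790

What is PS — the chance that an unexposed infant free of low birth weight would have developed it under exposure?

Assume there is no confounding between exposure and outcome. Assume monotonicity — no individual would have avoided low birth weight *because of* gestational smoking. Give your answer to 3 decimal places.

PS ≈ 0.251

Let p₁ = 0.31, p₀ = 0.079.
Under exogeneity and monotonicity, PS = (p₁ − p₀) / (1 − p₀).
PS = (0.31 − 0.079) / (1 − 0.079) = 0.231 / 0.921 ≈ 0.2508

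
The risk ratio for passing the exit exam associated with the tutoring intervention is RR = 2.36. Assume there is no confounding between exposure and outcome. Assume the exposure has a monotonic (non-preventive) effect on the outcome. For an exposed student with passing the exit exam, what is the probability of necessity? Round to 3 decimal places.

PN ≈ 0.576

Under exogeneity and monotonicity, PN = (RR − 1) / RR = 1 − 1/RR.
PN = (2.36 − 1) / 2.36 = 1.36 / 2.36 ≈ 0.5763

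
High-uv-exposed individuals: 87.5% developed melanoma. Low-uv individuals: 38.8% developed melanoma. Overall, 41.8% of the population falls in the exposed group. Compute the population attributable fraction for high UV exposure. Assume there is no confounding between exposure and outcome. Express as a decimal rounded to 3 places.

PAF ≈ 0.344

p₁ = 0.875, p₀ = 0.388.
Overall risk P(Y=1) = π·p₁ + (1−π)·p₀ = 0.418×0.875 + 0.582×0.388 = 0.59157.
Under exogeneity, PAF = [P(Y=1) − p₀] / P(Y=1).
PAF = (0.59157 − 0.388) / 0.59157 ≈ 0.3441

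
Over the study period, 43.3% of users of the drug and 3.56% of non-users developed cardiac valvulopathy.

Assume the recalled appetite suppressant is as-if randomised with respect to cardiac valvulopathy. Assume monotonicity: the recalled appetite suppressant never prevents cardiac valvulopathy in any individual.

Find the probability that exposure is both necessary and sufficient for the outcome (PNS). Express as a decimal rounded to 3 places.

p₁ = 0.433, p₀ = 0.0356.
Under exogeneity and monotonicity, PNS = p₁ − p₀.
PNS = 0.433 − 0.0356 = 0.3974

PNS ≈ 0.397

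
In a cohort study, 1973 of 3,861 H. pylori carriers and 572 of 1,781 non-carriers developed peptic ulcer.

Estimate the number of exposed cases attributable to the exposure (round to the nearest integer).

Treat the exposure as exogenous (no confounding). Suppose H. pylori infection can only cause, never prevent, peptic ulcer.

about 733 cases

p₁ = P(outcome | exposed) = 1973/3861 = 0.51101
p₀ = P(outcome | unexposed) = 572/1781 = 0.32117
PN = (p₁ − p₀)/p₁ = (0.51101 − 0.32117) / 0.51101 ≈ 0.37150.
Attributable cases ≈ PN × (exposed cases) = 0.37150 × 1973 ≈ 732.97.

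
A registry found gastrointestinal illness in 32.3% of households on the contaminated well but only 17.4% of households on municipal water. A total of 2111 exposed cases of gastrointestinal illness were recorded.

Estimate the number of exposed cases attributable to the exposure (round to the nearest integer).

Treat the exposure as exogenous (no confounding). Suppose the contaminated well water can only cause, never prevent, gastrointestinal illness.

p₁ = 0.323, p₀ = 0.174.
PN = (p₁ − p₀)/p₁ = (0.323 − 0.174) / 0.323 ≈ 0.46130.
Attributable cases ≈ PN × (exposed cases) = 0.46130 × 2111 ≈ 973.80.

about 974 cases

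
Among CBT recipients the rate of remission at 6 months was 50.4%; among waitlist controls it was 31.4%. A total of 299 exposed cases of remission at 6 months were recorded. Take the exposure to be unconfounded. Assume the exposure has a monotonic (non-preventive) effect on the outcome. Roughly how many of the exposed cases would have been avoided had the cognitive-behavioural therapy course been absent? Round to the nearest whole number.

p₁ = 0.504, p₀ = 0.314.
PN = (p₁ − p₀)/p₁ = (0.504 − 0.314) / 0.504 ≈ 0.37698.
Attributable cases ≈ PN × (exposed cases) = 0.37698 × 299 ≈ 112.72.

about 113 cases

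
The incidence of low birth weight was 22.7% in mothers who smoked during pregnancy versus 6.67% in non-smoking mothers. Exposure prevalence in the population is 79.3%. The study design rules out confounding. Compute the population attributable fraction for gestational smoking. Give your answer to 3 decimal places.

PAF ≈ 0.656

p₁ = 0.227, p₀ = 0.0667.
Overall risk P(Y=1) = π·p₁ + (1−π)·p₀ = 0.793×0.227 + 0.207×0.0667 = 0.19382.
Under exogeneity, PAF = [P(Y=1) − p₀] / P(Y=1).
PAF = (0.19382 − 0.0667) / 0.19382 ≈ 0.6559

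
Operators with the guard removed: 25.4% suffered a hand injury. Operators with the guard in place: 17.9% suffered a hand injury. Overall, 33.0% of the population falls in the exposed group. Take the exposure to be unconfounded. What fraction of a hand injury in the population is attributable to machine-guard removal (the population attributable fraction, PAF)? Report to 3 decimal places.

p₁ = 0.254, p₀ = 0.179.
Overall risk P(Y=1) = π·p₁ + (1−π)·p₀ = 0.33×0.254 + 0.67×0.179 = 0.20375.
Under exogeneity, PAF = [P(Y=1) − p₀] / P(Y=1).
PAF = (0.20375 − 0.179) / 0.20375 ≈ 0.1215

PAF ≈ 0.121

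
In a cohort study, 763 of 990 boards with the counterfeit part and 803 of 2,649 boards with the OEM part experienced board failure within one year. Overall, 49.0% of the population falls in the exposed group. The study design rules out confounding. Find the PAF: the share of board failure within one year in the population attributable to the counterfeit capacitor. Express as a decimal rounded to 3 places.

p₁ = P(outcome | exposed) = 763/990 = 0.77071
p₀ = P(outcome | unexposed) = 803/2649 = 0.30313
Overall risk P(Y=1) = π·p₁ + (1−π)·p₀ = 0.49×0.77071 + 0.51×0.30313 = 0.53224.
Under exogeneity, PAF = [P(Y=1) − p₀] / P(Y=1).
PAF = (0.53224 − 0.30313) / 0.53224 ≈ 0.4305

PAF ≈ 0.430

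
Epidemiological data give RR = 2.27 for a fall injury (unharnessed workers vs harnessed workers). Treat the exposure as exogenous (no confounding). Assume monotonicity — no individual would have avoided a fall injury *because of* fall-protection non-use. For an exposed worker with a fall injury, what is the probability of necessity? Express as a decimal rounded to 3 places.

Under exogeneity and monotonicity, PN = (RR − 1) / RR = 1 − 1/RR.
PN = (2.27 − 1) / 2.27 = 1.27 / 2.27 ≈ 0.5595

PN ≈ 0.559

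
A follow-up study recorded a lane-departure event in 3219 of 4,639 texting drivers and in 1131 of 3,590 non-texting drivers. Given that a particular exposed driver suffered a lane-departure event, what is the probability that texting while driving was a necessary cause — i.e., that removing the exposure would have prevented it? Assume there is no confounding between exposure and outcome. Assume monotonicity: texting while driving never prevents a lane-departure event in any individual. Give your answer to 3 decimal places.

p₁ = P(outcome | exposed) = 3219/4639 = 0.6939
p₀ = P(outcome | unexposed) = 1131/3590 = 0.31504
Under exogeneity and monotonicity, PN = (p₁ − p₀) / p₁.
PN = (0.6939 − 0.31504) / 0.6939 = 0.37886 / 0.6939 ≈ 0.5460

PN ≈ 0.546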